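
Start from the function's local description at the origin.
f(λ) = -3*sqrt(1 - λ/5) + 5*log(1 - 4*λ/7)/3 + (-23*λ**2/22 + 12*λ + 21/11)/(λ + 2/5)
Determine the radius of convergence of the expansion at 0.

The radius of convergence is 2/5.

Denominator factor (λ + 2/5): pole of order 1 at -2/5, modulus 2/5.
Branch term (-3)*sqrt(1 - λ/(5)): its argument vanishes at λ = 5, a square-root branch point, modulus 5.
Branch term (5/3)*log(1 - λ/(7/4)): its argument vanishes at λ = 7/4, a logarithmic branch point, modulus 7/4.
The radius of convergence is the smallest modulus among the singular points: 2/5.


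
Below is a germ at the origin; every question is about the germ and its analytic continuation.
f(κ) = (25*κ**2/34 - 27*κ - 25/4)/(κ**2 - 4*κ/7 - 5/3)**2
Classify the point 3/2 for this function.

Denominator factors: κ**2 - 4*κ/7 - 5/3 = -23/84 at κ = 3/2 — none vanishes.
So the germ continues analytically to 3/2.

The point is a regular point.


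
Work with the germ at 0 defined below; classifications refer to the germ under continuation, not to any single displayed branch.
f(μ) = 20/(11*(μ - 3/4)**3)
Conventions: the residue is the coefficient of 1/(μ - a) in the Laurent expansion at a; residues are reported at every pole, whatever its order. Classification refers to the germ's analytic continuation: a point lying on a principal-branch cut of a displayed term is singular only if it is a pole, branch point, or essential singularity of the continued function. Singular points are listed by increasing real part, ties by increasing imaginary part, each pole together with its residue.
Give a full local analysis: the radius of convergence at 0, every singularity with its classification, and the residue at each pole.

Radius of convergence at 0: 3/4.
At 3/4: a pole of order 3; residue 0.

Denominator factor (μ - 3/4)^3: pole of order 3 at 3/4, modulus 3/4.
The radius of convergence is the smallest modulus among the singular points: 3/4.
At the order-3 pole 3/4 set g(μ) = (μ - (3/4))^3*f(μ) = 20/11.
Order-3 pole: residue = g''(a)/2; g''(3/4) = 0, so the residue is 0.


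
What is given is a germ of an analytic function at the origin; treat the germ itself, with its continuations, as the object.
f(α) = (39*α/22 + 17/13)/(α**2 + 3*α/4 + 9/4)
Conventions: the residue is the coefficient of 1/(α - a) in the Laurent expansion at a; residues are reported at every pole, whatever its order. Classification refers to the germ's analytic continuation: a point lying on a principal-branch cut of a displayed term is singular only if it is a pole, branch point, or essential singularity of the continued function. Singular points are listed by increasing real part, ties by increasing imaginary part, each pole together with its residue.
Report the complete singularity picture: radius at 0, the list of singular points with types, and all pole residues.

Radius of convergence at 0: 3/2.
At (-3/8) - ((3/8)*sqrt(15))*i: a pole of order 1; residue (39/44) + ((1471/25740)*sqrt(15))*i.
At (-3/8) + ((3/8)*sqrt(15))*i: a pole of order 1; residue (39/44) - ((1471/25740)*sqrt(15))*i.

Denominator factor (α**2 + 3*α/4 + 9/4): discriminant -135/16, complex-conjugate roots (-3/8) + ((3/8)*sqrt(15))*i and (-3/8) - ((3/8)*sqrt(15))*i; poles of order 1, moduli 3/2 and 3/2.
The radius of convergence is the smallest modulus among the singular points: 3/2.
The factor α**2 + 3*α/4 + 9/4 splits as (α - a)(α - a') with a = (-3/8) - ((3/8)*sqrt(15))*i, a' = (-3/8) + ((3/8)*sqrt(15))*i. At the order-1 pole a set g(α) = (α - a)*f(α) = [39*α/22 + 17/13] / (α - a').
Simple pole: residue = g(a) at a = (-3/8) - ((3/8)*sqrt(15))*i, which is (39/44) + ((1471/25740)*sqrt(15))*i.
The factor α**2 + 3*α/4 + 9/4 splits as (α - a)(α - a') with a = (-3/8) + ((3/8)*sqrt(15))*i, a' = (-3/8) - ((3/8)*sqrt(15))*i. At the order-1 pole a set g(α) = (α - a)*f(α) = [39*α/22 + 17/13] / (α - a').
Simple pole: residue = g(a) at a = (-3/8) + ((3/8)*sqrt(15))*i, which is (39/44) - ((1471/25740)*sqrt(15))*i.
List the singular points by increasing real part (a conjugate pair: the negative imaginary part first).


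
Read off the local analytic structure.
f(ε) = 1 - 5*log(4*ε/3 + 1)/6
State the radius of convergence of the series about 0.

The radius of convergence is 3/4.

Branch term (-5/6)*log(1 - ε/(-3/4)): its argument vanishes at ε = -3/4, a logarithmic branch point, modulus 3/4.
The radius of convergence is the smallest modulus among the singular points: 3/4.


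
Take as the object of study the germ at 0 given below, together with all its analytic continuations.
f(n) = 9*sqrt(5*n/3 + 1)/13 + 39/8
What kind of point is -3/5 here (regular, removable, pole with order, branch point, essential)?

The term (9/13)*sqrt(1 - n/(-3/5)) has argument 1 - -3/5/(-3/5) = 0 at -3/5: a square-root (algebraic, two-sheeted) branch point; the remaining terms are analytic or single-valued there.

The point is an algebraic (square-root) branch point.


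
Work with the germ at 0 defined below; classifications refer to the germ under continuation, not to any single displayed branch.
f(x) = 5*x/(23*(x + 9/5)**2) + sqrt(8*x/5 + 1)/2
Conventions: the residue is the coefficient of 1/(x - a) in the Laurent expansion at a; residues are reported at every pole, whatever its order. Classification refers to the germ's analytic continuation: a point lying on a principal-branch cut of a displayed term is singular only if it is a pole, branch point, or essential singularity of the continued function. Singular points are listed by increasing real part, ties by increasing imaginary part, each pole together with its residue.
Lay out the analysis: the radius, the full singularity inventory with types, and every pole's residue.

Denominator factor (x + 9/5)^2: pole of order 2 at -9/5, modulus 9/5.
Branch term (1/2)*sqrt(1 - x/(-5/8)): its argument vanishes at x = -5/8, a square-root branch point, modulus 5/8.
The radius of convergence is the smallest modulus among the singular points: 5/8.
The branch term is analytic at -9/5 and contributes nothing to the residue; only the rational part matters.
At the order-2 pole -9/5 set g(x) = (x - (-9/5))^2*(rational part) = 5*x/23.
Order-2 pole: residue = g'(a); g'(-9/5) = 5/23, so the residue is 5/23.
List the singular points by increasing real part (a conjugate pair: the negative imaginary part first).

Radius of convergence at 0: 5/8.
At -9/5: a pole of order 2; residue 5/23.
At -5/8: an algebraic (square-root) branch point.


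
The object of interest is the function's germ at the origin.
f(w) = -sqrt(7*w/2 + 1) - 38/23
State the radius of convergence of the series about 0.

Branch term (-1)*sqrt(1 - w/(-2/7)): its argument vanishes at w = -2/7, a square-root branch point, modulus 2/7.
The radius of convergence is the smallest modulus among the singular points: 2/7.

The radius of convergence is 2/7.


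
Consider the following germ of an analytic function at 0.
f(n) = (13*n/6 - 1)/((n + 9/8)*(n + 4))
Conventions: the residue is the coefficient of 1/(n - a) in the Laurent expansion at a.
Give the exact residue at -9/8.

The residue is -55/46.

At the order-1 pole -9/8 set g(n) = (n - (-9/8))*f(n) = (13*n/6 - 1)/(n + 4).
Simple pole: residue = g(a) at a = -9/8, which is -55/46.


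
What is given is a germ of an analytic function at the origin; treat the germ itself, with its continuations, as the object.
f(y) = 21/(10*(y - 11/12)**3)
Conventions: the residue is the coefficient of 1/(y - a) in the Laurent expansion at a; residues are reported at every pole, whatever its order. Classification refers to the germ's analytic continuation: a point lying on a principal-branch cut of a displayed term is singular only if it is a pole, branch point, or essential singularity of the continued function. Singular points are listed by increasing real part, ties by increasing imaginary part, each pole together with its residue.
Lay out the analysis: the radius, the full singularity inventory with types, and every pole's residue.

Denominator factor (y - 11/12)^3: pole of order 3 at 11/12, modulus 11/12.
The radius of convergence is the smallest modulus among the singular points: 11/12.
At the order-3 pole 11/12 set g(y) = (y - (11/12))^3*f(y) = 21/10.
Order-3 pole: residue = g''(a)/2; g''(11/12) = 0, so the residue is 0.

Radius of convergence at 0: 11/12.
At 11/12: a pole of order 3; residue 0.


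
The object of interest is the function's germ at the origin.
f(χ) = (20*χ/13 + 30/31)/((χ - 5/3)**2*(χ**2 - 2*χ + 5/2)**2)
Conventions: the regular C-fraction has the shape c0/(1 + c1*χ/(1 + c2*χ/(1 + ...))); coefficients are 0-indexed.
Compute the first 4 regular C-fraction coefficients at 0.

The regular C-fraction coefficients are [216/3875, -856/195, 406813/166920, -996383583/1741159640].

Taylor coefficients (expand at 0): a_0 = 216/3875, a_1 = 61632/251875, a_2 = 601704/1259375, a_3 = 3725424/6296875.
c0 = a_0 = 216/3875. Peel one level at a time: if S = 1 + c*χ/S' with S'(0) = 1, then c is the χ-coefficient of S and S' = c*χ/(S - 1).
S_1 = c0/f = 1 + (-856/195)*χ + (406813/38025)*χ^2 + ...; c1 = -856/195.
S_2 = c1*χ/(S_1 - 1) = 1 + (406813/166920)*χ + (25548297/18318400)*χ^2 + ...; c2 = 406813/166920.
S_3 = c2*χ/(S_2 - 1) = 1 + (-996383583/1741159640)*χ + ...; c3 = -996383583/1741159640.


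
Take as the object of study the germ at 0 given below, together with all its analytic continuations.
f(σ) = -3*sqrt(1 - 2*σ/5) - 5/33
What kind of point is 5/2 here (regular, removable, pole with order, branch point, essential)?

The point is an algebraic (square-root) branch point.

The term (-3)*sqrt(1 - σ/(5/2)) has argument 1 - 5/2/(5/2) = 0 at 5/2: a square-root (algebraic, two-sheeted) branch point; the remaining terms are analytic or single-valued there.


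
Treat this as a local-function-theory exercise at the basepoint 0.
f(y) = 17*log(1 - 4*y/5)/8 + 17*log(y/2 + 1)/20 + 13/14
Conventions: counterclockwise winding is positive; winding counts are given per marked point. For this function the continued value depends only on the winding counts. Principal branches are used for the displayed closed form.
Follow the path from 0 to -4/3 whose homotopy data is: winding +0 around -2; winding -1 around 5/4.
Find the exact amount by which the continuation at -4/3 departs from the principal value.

The rational part is single-valued and drops out of the difference; each branch term changes only by its own monodromy.
(17/8)*log(1 - y/(5/4)): each positive loop around 5/4 adds 2*pi*i to the log, so winding -1 contributes (17/8)*(-1)*2*pi*i = -(17/4)*pi*i.
(17/20)*log(1 - y/(-2)): winding 0 around -2, so this term returns to its principal value, contribution 0.
Summing the contributions at y = -4/3 gives -(17/4)*pi*i.

Continued minus principal equals -(17/4)*pi*i.


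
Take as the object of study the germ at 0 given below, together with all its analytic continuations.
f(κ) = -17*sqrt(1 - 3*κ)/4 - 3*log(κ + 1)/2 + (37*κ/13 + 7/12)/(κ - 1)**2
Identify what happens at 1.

The point is a pole of order 2.

The denominator factor κ - 1 vanishes at 1 and appears to the power 2; the numerator there equals 535/156, nonzero, and no other factor vanishes.
The branch terms are analytic at this point.
Hence a pole whose order is the multiplicity, 2.


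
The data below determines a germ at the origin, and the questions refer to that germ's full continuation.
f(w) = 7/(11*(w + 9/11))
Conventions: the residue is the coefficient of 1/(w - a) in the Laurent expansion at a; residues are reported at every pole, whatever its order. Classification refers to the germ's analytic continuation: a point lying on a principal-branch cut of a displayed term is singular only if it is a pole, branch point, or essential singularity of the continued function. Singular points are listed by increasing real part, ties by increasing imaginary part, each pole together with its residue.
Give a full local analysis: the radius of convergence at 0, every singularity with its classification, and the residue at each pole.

Radius of convergence at 0: 9/11.
At -9/11: a pole of order 1; residue 7/11.

Denominator factor (w + 9/11): pole of order 1 at -9/11, modulus 9/11.
The radius of convergence is the smallest modulus among the singular points: 9/11.
At the order-1 pole -9/11 set g(w) = (w - (-9/11))*f(w) = 7/11.
Simple pole: residue = g(a) at a = -9/11, which is 7/11.


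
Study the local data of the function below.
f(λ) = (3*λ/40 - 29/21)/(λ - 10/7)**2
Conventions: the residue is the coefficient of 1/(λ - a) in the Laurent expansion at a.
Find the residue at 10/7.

The residue is 3/40.

At the order-2 pole 10/7 set g(λ) = (λ - (10/7))^2*f(λ) = 3*λ/40 - 29/21.
Order-2 pole: residue = g'(a); g'(10/7) = 3/40, so the residue is 3/40.


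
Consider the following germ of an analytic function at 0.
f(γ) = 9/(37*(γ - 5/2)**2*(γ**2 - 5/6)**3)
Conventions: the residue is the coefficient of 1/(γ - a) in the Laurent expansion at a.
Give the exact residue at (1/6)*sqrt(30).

The residue is 279936/132094625 + (301077/132094625)*sqrt(30).

The factor γ**2 - 5/6 splits as (γ - a)(γ - a') with a = (1/6)*sqrt(30), a' = -(1/6)*sqrt(30). At the order-3 pole a set g(γ) = (γ - a)^3*f(γ) = [9/(37*(γ - 5/2)**2)] / (γ - a')^3.
Order-3 pole: residue = g''(a)/2; g''((1/6)*sqrt(30)) = 559872/132094625 + (602154/132094625)*sqrt(30), so the residue is 279936/132094625 + (301077/132094625)*sqrt(30).


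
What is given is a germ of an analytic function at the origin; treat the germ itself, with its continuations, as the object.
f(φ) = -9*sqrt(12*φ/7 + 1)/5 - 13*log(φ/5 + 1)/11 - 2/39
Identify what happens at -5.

The point is a logarithmic branch point.

The term (-13/11)*log(1 - φ/(-5)) has argument 1 - -5/(-5) = 0 at -5: a logarithmic (infinitely-sheeted) branch point; the remaining terms are analytic or single-valued there.


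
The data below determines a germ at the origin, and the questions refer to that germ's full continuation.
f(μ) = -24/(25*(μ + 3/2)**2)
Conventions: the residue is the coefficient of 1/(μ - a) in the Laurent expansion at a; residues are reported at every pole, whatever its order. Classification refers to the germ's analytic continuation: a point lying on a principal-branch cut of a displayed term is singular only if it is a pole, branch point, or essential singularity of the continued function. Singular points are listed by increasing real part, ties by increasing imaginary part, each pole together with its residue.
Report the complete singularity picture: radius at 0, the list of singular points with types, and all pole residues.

Denominator factor (μ + 3/2)^2: pole of order 2 at -3/2, modulus 3/2.
The radius of convergence is the smallest modulus among the singular points: 3/2.
At the order-2 pole -3/2 set g(μ) = (μ - (-3/2))^2*f(μ) = -24/25.
Order-2 pole: residue = g'(a); g'(-3/2) = 0, so the residue is 0.

Radius of convergence at 0: 3/2.
At -3/2: a pole of order 2; residue 0.


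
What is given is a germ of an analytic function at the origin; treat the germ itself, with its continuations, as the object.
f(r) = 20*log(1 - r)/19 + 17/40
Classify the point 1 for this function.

The term (20/19)*log(1 - r/(1)) has argument 1 - 1/(1) = 0 at 1: a logarithmic (infinitely-sheeted) branch point; the remaining terms are analytic or single-valued there.

The point is a logarithmic branch point.


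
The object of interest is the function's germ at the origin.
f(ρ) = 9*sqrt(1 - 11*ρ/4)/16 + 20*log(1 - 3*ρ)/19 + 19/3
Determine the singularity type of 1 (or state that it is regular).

There is no denominator, hence no pole anywhere.
Branch term log(1 - ρ/(1/3)): argument at 1 is -2, nonzero, so 1 is not its branch point (a point on a principal cut is still regular for the continued germ).
Branch term sqrt(1 - ρ/(4/11)): argument at 1 is -7/4, nonzero, so 1 is not its branch point (a point on a principal cut is still regular for the continued germ).
So the germ continues analytically to 1.

The point is a regular point.


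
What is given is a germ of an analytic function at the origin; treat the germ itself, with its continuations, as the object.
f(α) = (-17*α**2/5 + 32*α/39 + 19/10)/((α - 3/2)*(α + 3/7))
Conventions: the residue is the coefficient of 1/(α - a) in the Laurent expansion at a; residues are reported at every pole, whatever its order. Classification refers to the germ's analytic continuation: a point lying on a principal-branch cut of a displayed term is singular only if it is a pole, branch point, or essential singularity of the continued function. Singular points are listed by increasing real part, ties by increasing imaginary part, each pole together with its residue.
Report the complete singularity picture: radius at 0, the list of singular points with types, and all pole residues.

Denominator factor (α - 3/2): pole of order 1 at 3/2, modulus 3/2.
Denominator factor (α + 3/7): pole of order 1 at -3/7, modulus 3/7.
The radius of convergence is the smallest modulus among the singular points: 3/7.
At the order-1 pole -3/7 set g(α) = (α - (-3/7))*f(α) = (-17*α**2/5 + 32*α/39 + 19/10)/(α - 3/2).
Simple pole: residue = g(a) at a = -3/7, which is -1177/2457.
At the order-1 pole 3/2 set g(α) = (α - (3/2))*f(α) = (-17*α**2/5 + 32*α/39 + 19/10)/(α + 3/7).
Simple pole: residue = g(a) at a = 3/2, which is -1645/702.
List the singular points by increasing real part (a conjugate pair: the negative imaginary part first).

Radius of convergence at 0: 3/7.
At -3/7: a pole of order 1; residue -1177/2457.
At 3/2: a pole of order 1; residue -1645/702.


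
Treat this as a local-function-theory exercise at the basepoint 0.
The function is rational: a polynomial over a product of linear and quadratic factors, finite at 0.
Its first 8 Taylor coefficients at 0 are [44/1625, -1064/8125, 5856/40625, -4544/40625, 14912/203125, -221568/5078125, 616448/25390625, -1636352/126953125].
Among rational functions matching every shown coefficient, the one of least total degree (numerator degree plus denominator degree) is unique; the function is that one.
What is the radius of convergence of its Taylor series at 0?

The radius of convergence is 5/2.

No rational of total degree below 4 reproduces all 8 coefficients; solving the [1/3] Pade equations on them gives f(η) = (11/26 - 20*η/13)/(η + 5/2)**3, whose expansion matches every shown term.
Denominator factor (η + 5/2)^3: pole of order 3 at -5/2, modulus 5/2.
The radius of convergence is the smallest modulus among the singular points: 5/2.


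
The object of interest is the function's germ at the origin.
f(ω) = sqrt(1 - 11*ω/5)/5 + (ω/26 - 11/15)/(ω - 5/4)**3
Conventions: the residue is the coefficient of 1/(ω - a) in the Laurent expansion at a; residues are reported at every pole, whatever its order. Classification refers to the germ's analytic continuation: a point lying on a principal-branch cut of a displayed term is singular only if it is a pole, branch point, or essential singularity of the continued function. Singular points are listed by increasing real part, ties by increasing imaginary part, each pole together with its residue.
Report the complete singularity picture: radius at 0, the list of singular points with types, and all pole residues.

Denominator factor (ω - 5/4)^3: pole of order 3 at 5/4, modulus 5/4.
Branch term (1/5)*sqrt(1 - ω/(5/11)): its argument vanishes at ω = 5/11, a square-root branch point, modulus 5/11.
The radius of convergence is the smallest modulus among the singular points: 5/11.
The branch term is analytic at 5/4 and contributes nothing to the residue; only the rational part matters.
At the order-3 pole 5/4 set g(ω) = (ω - (5/4))^3*(rational part) = ω/26 - 11/15.
Order-3 pole: residue = g''(a)/2; g''(5/4) = 0, so the residue is 0.
List the singular points by increasing real part (a conjugate pair: the negative imaginary part first).

Radius of convergence at 0: 5/11.
At 5/11: an algebraic (square-root) branch point.
At 5/4: a pole of order 3; residue 0.


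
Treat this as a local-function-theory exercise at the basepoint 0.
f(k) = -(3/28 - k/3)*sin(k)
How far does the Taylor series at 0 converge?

The factor -sin(k) is entire and contributes no finite singular point.
The polynomial part has no poles.
No finite singular points: the Taylor series at 0 converges everywhere.

The radius of convergence is infinite.


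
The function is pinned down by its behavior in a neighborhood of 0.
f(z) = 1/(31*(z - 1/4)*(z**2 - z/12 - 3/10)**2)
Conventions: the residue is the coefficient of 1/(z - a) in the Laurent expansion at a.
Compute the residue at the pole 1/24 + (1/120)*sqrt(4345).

The factor z**2 - z/12 - 3/10 splits as (z - a)(z - a') with a = 1/24 + (1/120)*sqrt(4345), a' = 1/24 - (1/120)*sqrt(4345). At the order-2 pole a set g(z) = (z - a)^2*f(z) = [1/(31*(z - 1/4))] / (z - a')^2.
Order-2 pole: residue = g'(a); g'(1/24 + (1/120)*sqrt(4345)) = -7200/29791 - (44676000/22497001351)*sqrt(4345), so the residue is -7200/29791 - (44676000/22497001351)*sqrt(4345).

The residue is -7200/29791 - (44676000/22497001351)*sqrt(4345).


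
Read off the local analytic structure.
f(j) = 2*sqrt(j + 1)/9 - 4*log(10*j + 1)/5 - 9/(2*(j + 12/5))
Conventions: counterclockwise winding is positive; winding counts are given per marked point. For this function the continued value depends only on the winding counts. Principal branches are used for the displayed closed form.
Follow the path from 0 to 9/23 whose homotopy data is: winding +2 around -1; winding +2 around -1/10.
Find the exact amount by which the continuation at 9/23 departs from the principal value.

Continued minus principal equals -(16/5)*pi*i.

The rational part is single-valued and drops out of the difference; each branch term changes only by its own monodromy.
(-4/5)*log(1 - j/(-1/10)): each positive loop around -1/10 adds 2*pi*i to the log, so winding +2 contributes (-4/5)*(2)*2*pi*i = -(16/5)*pi*i.
(2/9)*sqrt(1 - j/(-1)): winding +2 is even, the square root returns to the same sheet, contribution 0.
Summing the contributions at j = 9/23 gives -(16/5)*pi*i.


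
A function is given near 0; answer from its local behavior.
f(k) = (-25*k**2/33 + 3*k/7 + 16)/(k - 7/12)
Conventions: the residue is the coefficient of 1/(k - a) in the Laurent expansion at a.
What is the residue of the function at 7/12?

The residue is 75995/4752.

At the order-1 pole 7/12 set g(k) = (k - (7/12))*f(k) = -25*k**2/33 + 3*k/7 + 16.
Simple pole: residue = g(a) at a = 7/12, which is 75995/4752.


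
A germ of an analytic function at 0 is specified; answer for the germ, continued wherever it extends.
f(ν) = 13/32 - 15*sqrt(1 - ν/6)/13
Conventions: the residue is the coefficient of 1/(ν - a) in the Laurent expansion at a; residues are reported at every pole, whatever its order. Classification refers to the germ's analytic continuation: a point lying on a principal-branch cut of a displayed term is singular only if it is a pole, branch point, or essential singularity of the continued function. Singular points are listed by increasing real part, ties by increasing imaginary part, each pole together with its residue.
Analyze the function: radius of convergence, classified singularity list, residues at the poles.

Radius of convergence at 0: 6.
At 6: an algebraic (square-root) branch point.

Branch term (-15/13)*sqrt(1 - ν/(6)): its argument vanishes at ν = 6, a square-root branch point, modulus 6.
The radius of convergence is the smallest modulus among the singular points: 6.


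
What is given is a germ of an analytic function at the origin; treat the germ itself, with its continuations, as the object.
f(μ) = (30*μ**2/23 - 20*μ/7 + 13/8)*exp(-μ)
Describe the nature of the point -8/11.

There is no denominator, hence no pole anywhere.
The factor exp(-μ) is entire.
So the germ continues analytically to -8/11.

The point is a regular point.


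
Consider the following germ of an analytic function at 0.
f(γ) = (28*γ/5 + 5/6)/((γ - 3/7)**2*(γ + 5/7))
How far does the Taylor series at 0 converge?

The radius of convergence is 3/7.

Denominator factor (γ + 5/7): pole of order 1 at -5/7, modulus 5/7.
Denominator factor (γ - 3/7)^2: pole of order 2 at 3/7, modulus 3/7.
The radius of convergence is the smallest modulus among the singular points: 3/7.


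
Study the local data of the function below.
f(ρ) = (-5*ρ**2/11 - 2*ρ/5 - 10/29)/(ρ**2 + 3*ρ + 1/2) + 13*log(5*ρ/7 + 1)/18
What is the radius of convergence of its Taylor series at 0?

The radius of convergence is 3/2 - (1/2)*sqrt(7).

Denominator factor (ρ**2 + 3*ρ + 1/2): discriminant 7, real irrational roots -3/2 + (1/2)*sqrt(7) and -3/2 - (1/2)*sqrt(7); poles of order 1, moduli 3/2 - (1/2)*sqrt(7) and 3/2 + (1/2)*sqrt(7).
Branch term (13/18)*log(1 - ρ/(-7/5)): its argument vanishes at ρ = -7/5, a logarithmic branch point, modulus 7/5.
The radius of convergence is the smallest modulus among the singular points: 3/2 - (1/2)*sqrt(7).


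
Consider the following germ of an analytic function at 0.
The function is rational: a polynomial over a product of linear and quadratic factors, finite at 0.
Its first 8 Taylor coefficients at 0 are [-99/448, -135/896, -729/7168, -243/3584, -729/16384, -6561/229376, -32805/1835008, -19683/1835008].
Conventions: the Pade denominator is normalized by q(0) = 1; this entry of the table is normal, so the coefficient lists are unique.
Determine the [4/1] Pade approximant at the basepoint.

Taylor coefficients needed (read off): a_0 = -99/448, a_1 = -135/896, a_2 = -729/7168, a_3 = -243/3584, a_4 = -729/16384, a_5 = -6561/229376.
Write the denominator as Q(d) = 1 + q1*d. Requiring Q*f - P = O(d^6) with deg P <= 4 kills the coefficients of d^5..d^5 in Q*f:
  d^5: a_5 + q1*a_4 = 0, i.e. -6561/229376 + (-729/16384)*q1 = 0.
Solving this linear system: q1 = -9/14.
The numerator is Q*f truncated at degree 4: P0 = a_0 = -99/448; P1 = a_1 + q1*a_0 = -27/3136; P2 = a_2 + q1*a_1 = -243/50176; P3 = a_3 + q1*a_2 = -243/100352; P4 = a_4 + q1*a_3 = -729/802816.

The Pade approximant has numerator coefficients [-99/448, -27/3136, -243/50176, -243/100352, -729/802816]; denominator coefficients [1, -9/14].


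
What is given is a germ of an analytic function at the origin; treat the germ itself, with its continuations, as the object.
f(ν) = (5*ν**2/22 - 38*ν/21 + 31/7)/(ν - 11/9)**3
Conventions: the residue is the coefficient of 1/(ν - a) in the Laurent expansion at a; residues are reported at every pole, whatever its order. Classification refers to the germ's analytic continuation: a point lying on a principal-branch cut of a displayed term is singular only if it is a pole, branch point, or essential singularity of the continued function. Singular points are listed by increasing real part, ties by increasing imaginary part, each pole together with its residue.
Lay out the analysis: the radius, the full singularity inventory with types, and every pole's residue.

Denominator factor (ν - 11/9)^3: pole of order 3 at 11/9, modulus 11/9.
The radius of convergence is the smallest modulus among the singular points: 11/9.
At the order-3 pole 11/9 set g(ν) = (ν - (11/9))^3*f(ν) = 5*ν**2/22 - 38*ν/21 + 31/7.
Order-3 pole: residue = g''(a)/2; g''(11/9) = 5/11, so the residue is 5/22.

Radius of convergence at 0: 11/9.
At 11/9: a pole of order 3; residue 5/22.


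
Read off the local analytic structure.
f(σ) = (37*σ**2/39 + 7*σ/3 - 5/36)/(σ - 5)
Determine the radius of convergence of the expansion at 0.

Denominator factor (σ - 5): pole of order 1 at 5, modulus 5.
The radius of convergence is the smallest modulus among the singular points: 5.

The radius of convergence is 5.


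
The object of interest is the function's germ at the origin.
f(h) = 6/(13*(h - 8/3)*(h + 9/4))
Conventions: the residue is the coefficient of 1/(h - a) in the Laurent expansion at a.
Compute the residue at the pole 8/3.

At the order-1 pole 8/3 set g(h) = (h - (8/3))*f(h) = 6/(13*(h + 9/4)).
Simple pole: residue = g(a) at a = 8/3, which is 72/767.

The residue is 72/767.


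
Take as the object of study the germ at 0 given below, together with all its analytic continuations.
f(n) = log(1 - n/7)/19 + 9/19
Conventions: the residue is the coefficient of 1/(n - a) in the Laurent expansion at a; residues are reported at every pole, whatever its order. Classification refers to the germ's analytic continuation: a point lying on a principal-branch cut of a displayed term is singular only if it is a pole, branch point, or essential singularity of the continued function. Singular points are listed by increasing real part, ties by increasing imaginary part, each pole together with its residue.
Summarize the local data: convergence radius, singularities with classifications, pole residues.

Branch term (1/19)*log(1 - n/(7)): its argument vanishes at n = 7, a logarithmic branch point, modulus 7.
The radius of convergence is the smallest modulus among the singular points: 7.

Radius of convergence at 0: 7.
At 7: a logarithmic branch point.


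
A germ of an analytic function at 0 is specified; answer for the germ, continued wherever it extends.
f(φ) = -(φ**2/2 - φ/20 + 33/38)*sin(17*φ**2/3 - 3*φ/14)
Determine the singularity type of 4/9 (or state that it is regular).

There is no denominator, hence no pole anywhere.
The factor -sin(17*φ**2/3 - 3*φ/14) is entire.
So the germ continues analytically to 4/9.

The point is a regular point.


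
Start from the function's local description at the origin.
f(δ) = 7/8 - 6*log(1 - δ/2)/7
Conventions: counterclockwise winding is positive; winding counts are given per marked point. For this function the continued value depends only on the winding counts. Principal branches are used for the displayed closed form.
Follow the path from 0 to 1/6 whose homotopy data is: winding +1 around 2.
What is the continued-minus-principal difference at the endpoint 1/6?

The rational part is single-valued and drops out of the difference; each branch term changes only by its own monodromy.
(-6/7)*log(1 - δ/(2)): each positive loop around 2 adds 2*pi*i to the log, so winding +1 contributes (-6/7)*(1)*2*pi*i = -(12/7)*pi*i.
Summing the contributions at δ = 1/6 gives -(12/7)*pi*i.

Continued minus principal equals -(12/7)*pi*i.


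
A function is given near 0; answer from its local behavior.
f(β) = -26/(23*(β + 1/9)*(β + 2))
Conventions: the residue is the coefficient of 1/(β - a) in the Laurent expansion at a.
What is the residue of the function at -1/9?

At the order-1 pole -1/9 set g(β) = (β - (-1/9))*f(β) = -26/(23*(β + 2)).
Simple pole: residue = g(a) at a = -1/9, which is -234/391.

The residue is -234/391.


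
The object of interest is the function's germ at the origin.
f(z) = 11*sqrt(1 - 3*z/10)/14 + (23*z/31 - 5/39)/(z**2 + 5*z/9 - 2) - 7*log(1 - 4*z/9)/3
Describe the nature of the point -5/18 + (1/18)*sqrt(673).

The denominator factor z**2 + 5*z/9 - 2 vanishes at -5/18 + (1/18)*sqrt(673) and appears to the power 1; the numerator there equals -2425/7254 + (23/558)*sqrt(673), nonzero, and no other factor vanishes.
The branch terms are analytic at this point.
Hence a pole whose order is the multiplicity, 1.

The point is a pole of order 1.


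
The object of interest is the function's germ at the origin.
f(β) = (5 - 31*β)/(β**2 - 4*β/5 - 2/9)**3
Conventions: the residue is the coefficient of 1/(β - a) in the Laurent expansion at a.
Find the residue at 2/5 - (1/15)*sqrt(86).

The factor β**2 - 4*β/5 - 2/9 splits as (β - a)(β - a') with a = 2/5 - (1/15)*sqrt(86), a' = 2/5 + (1/15)*sqrt(86). At the order-3 pole a set g(β) = (β - a)^3*f(β) = [5 - 31*β] / (β - a')^3.
Order-3 pole: residue = g''(a)/2; g''(2/5 - (1/15)*sqrt(86)) = (16858125/5088448)*sqrt(86), so the residue is (16858125/10176896)*sqrt(86).

The residue is (16858125/10176896)*sqrt(86).


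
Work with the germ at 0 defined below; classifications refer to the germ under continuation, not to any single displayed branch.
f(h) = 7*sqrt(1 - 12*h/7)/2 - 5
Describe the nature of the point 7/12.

The point is an algebraic (square-root) branch point.

The term (7/2)*sqrt(1 - h/(7/12)) has argument 1 - 7/12/(7/12) = 0 at 7/12: a square-root (algebraic, two-sheeted) branch point; the remaining terms are analytic or single-valued there.


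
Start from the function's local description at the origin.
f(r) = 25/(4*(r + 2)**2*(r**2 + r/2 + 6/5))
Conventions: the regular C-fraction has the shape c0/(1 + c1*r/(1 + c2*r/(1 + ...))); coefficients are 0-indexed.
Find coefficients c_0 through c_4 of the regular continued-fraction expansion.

The regular C-fraction coefficients are [125/96, 17/12, -18/17, 59/136, -2465/4248].

Taylor coefficients (expand at 0): a_0 = 125/96, a_1 = -2125/1152, a_2 = 9125/13824, a_3 = 101375/165888, a_4 = -791875/1990656.
c0 = a_0 = 125/96. Peel one level at a time: if S = 1 + c*r/S' with S'(0) = 1, then c is the r-coefficient of S and S' = c*r/(S - 1).
S_1 = c0/f = 1 + (17/12)*r + (3/2)*r^2 + ...; c1 = 17/12.
S_2 = c1*r/(S_1 - 1) = 1 + (-18/17)*r + (531/1156)*r^2 + ...; c2 = -18/17.
S_3 = c2*r/(S_2 - 1) = 1 + (59/136)*r + (145/576)*r^2 + ...; c3 = 59/136.
S_4 = c3*r/(S_3 - 1) = 1 + (-2465/4248)*r + ...; c4 = -2465/4248.


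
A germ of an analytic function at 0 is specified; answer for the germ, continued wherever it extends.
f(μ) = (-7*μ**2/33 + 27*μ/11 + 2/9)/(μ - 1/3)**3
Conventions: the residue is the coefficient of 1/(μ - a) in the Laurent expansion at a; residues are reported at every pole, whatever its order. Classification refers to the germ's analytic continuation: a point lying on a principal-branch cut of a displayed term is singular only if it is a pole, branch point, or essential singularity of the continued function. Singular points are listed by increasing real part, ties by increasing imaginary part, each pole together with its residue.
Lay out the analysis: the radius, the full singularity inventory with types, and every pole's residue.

Denominator factor (μ - 1/3)^3: pole of order 3 at 1/3, modulus 1/3.
The radius of convergence is the smallest modulus among the singular points: 1/3.
At the order-3 pole 1/3 set g(μ) = (μ - (1/3))^3*f(μ) = -7*μ**2/33 + 27*μ/11 + 2/9.
Order-3 pole: residue = g''(a)/2; g''(1/3) = -14/33, so the residue is -7/33.

Radius of convergence at 0: 1/3.
At 1/3: a pole of order 3; residue -7/33.


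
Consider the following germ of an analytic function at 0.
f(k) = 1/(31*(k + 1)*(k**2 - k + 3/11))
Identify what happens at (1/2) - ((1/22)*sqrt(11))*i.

The point is a pole of order 1.

The denominator factor k**2 - k + 3/11 vanishes at (1/2) - ((1/22)*sqrt(11))*i and appears to the power 1; the numerator there equals 1/31, nonzero, and no other factor vanishes.
Hence a pole whose order is the multiplicity, 1.


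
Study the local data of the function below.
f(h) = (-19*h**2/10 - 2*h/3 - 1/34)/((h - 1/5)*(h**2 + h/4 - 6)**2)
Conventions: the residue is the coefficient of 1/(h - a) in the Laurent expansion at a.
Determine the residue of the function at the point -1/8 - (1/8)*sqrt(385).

The residue is 60880/17813331 - (276551768/377197283925)*sqrt(385).

The factor h**2 + h/4 - 6 splits as (h - a)(h - a') with a = -1/8 - (1/8)*sqrt(385), a' = -1/8 + (1/8)*sqrt(385). At the order-2 pole a set g(h) = (h - a)^2*f(h) = [(-19*h**2/10 - 2*h/3 - 1/34)/(h - 1/5)] / (h - a')^2.
Order-2 pole: residue = g'(a); g'(-1/8 - (1/8)*sqrt(385)) = 60880/17813331 - (276551768/377197283925)*sqrt(385), so the residue is 60880/17813331 - (276551768/377197283925)*sqrt(385).


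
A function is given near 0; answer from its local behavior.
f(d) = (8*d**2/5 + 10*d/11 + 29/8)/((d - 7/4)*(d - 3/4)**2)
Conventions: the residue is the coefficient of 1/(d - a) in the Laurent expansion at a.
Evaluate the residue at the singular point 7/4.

At the order-1 pole 7/4 set g(d) = (d - (7/4))*f(d) = (8*d**2/5 + 10*d/11 + 29/8)/(d - 3/4)**2.
Simple pole: residue = g(a) at a = 7/4, which is 4451/440.

The residue is 4451/440.


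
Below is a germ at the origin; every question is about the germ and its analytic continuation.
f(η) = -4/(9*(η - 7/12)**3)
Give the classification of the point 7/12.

The point is a pole of order 3.

The denominator factor η - 7/12 vanishes at 7/12 and appears to the power 3; the numerator there equals -4/9, nonzero, and no other factor vanishes.
Hence a pole whose order is the multiplicity, 3.


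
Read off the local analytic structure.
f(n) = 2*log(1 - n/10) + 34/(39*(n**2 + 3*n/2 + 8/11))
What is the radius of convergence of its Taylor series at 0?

Denominator factor (n**2 + 3*n/2 + 8/11): discriminant -29/44, complex-conjugate roots (-3/4) + ((1/44)*sqrt(319))*i and (-3/4) - ((1/44)*sqrt(319))*i; poles of order 1, moduli (2/11)*sqrt(22) and (2/11)*sqrt(22).
Branch term (2)*log(1 - n/(10)): its argument vanishes at n = 10, a logarithmic branch point, modulus 10.
The radius of convergence is the smallest modulus among the singular points: (2/11)*sqrt(22).

The radius of convergence is (2/11)*sqrt(22).


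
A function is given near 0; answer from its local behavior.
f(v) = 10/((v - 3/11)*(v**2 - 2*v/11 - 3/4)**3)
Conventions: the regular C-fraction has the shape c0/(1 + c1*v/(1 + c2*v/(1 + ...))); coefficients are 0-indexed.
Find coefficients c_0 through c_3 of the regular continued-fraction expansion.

Taylor coefficients (expand at 0): a_0 = 7040/81, a_1 = 62080/243, a_2 = 10545280/8019, a_3 = 1183491200/264627.
c0 = a_0 = 7040/81. Peel one level at a time: if S = 1 + c*v/S' with S'(0) = 1, then c is the v-coefficient of S and S' = c*v/(S - 1).
S_1 = c0/f = 1 + (-97/33)*v + (-2356/363)*v^2 + ...; c1 = -97/33.
S_2 = c1*v/(S_1 - 1) = 1 + (-2356/1067)*v + (92118644/10246401)*v^2 + ...; c2 = -2356/1067.
S_3 = c2*v/(S_2 - 1) = 1 + (23029661/5656167)*v + ...; c3 = 23029661/5656167.

The regular C-fraction coefficients are [7040/81, -97/33, -2356/1067, 23029661/5656167].


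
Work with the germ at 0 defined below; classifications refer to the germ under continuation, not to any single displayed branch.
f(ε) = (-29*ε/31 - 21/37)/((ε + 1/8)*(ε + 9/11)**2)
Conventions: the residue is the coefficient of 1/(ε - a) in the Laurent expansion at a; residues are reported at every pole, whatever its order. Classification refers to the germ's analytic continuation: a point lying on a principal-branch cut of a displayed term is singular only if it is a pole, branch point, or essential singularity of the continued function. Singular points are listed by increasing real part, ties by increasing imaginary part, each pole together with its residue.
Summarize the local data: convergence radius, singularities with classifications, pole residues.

Denominator factor (ε + 1/8): pole of order 1 at -1/8, modulus 1/8.
Denominator factor (ε + 9/11)^2: pole of order 2 at -9/11, modulus 9/11.
The radius of convergence is the smallest modulus among the singular points: 1/8.
At the order-2 pole -9/11 set g(ε) = (ε - (-9/11))^2*f(ε) = (-29*ε/31 - 21/37)/(ε + 1/8).
Order-2 pole: residue = g'(a); g'(-9/11) = 4002680/4267987, so the residue is 4002680/4267987.
At the order-1 pole -1/8 set g(ε) = (ε - (-1/8))*f(ε) = (-29*ε/31 - 21/37)/(ε + 9/11)**2.
Simple pole: residue = g(a) at a = -1/8, which is -4002680/4267987.
List the singular points by increasing real part (a conjugate pair: the negative imaginary part first).

Radius of convergence at 0: 1/8.
At -9/11: a pole of order 2; residue 4002680/4267987.
At -1/8: a pole of order 1; residue -4002680/4267987.


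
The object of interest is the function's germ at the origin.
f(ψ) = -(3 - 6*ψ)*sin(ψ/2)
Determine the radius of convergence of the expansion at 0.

The factor -sin(ψ/2) is entire and contributes no finite singular point.
The polynomial part has no poles.
No finite singular points: the Taylor series at 0 converges everywhere.

The radius of convergence is infinite.


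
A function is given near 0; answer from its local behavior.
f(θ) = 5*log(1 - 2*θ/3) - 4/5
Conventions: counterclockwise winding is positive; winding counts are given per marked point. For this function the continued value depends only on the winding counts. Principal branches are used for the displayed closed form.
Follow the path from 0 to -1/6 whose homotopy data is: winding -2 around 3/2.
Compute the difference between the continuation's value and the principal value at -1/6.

Continued minus principal equals -(20)*pi*i.

The rational part is single-valued and drops out of the difference; each branch term changes only by its own monodromy.
(5)*log(1 - θ/(3/2)): each positive loop around 3/2 adds 2*pi*i to the log, so winding -2 contributes (5)*(-2)*2*pi*i = -(20)*pi*i.
Summing the contributions at θ = -1/6 gives -(20)*pi*i.
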